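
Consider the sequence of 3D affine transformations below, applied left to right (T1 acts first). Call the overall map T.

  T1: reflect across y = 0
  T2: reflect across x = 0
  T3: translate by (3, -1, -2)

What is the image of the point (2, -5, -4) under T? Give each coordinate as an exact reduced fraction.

T1 reflect across y = 0: (2, -5, -4) → (2, 5, -4)
T2 reflect across x = 0: (2, 5, -4) → (-2, 5, -4)
T3 translate by (3, -1, -2): (-2, 5, -4) → (1, 4, -6)

T(p) = (1, 4, -6)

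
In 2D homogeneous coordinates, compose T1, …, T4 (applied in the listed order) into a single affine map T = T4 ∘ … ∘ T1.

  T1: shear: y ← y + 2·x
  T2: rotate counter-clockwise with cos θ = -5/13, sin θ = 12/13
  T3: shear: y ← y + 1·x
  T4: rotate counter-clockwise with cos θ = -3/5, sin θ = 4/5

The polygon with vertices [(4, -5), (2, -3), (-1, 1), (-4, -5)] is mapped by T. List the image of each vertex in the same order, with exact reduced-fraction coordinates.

T1 shear: y ← y + 2·x: (4, -5) → (4, 3); (2, -3) → (2, 1); (-1, 1) → (-1, -1); (-4, -5) → (-4, -13)
T2 rotate counter-clockwise with cos θ = -5/13, sin θ = 12/13: (4, 3) → (-56/13, 33/13); (2, 1) → (-22/13, 19/13); (-1, -1) → (17/13, -7/13); (-4, -13) → (176/13, 17/13)
T3 shear: y ← y + 1·x: (-56/13, 33/13) → (-56/13, -23/13); (-22/13, 19/13) → (-22/13, -3/13); (17/13, -7/13) → (17/13, 10/13); (176/13, 17/13) → (176/13, 193/13)
T4 rotate counter-clockwise with cos θ = -3/5, sin θ = 4/5: (-56/13, -23/13) → (4, -31/13); (-22/13, -3/13) → (6/5, -79/65); (17/13, 10/13) → (-7/5, 38/65); (176/13, 193/13) → (-20, 25/13)

image vertices: (4, -31/13), (6/5, -79/65), (-7/5, 38/65), (-20, 25/13)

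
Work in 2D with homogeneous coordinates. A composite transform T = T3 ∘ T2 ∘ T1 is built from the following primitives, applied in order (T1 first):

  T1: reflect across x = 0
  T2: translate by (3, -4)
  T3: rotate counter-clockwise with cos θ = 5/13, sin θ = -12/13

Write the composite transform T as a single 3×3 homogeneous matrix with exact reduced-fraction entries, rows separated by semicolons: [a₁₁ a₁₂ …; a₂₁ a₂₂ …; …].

T = [-5/13 12/13 -33/13; 12/13 5/13 -56/13; 0 0 1]

T1 = [-1 0 0; 0 1 0; 0 0 1]
T2·T1 = [-1 0 3; 0 1 -4; 0 0 1]
T3·…·T1 = [-5/13 12/13 -33/13; 12/13 5/13 -56/13; 0 0 1]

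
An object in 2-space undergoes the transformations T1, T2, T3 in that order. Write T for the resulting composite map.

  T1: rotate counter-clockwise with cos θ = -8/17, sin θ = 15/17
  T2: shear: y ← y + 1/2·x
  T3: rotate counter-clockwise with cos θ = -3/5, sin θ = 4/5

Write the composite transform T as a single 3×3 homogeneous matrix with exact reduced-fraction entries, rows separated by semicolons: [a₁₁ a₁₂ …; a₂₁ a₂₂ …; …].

T = [-4/17 107/85 0; -13/17 -27/170 0; 0 0 1]

T1 = [-8/17 -15/17 0; 15/17 -8/17 0; 0 0 1]
T2·T1 = [-8/17 -15/17 0; 11/17 -31/34 0; 0 0 1]
T3·…·T1 = [-4/17 107/85 0; -13/17 -27/170 0; 0 0 1]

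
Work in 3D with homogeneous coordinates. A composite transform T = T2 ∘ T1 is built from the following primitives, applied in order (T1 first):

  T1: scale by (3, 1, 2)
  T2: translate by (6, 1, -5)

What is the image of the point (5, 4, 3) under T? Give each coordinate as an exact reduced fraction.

T(p) = (21, 5, 1)

T1 scale by (3, 1, 2): (5, 4, 3) → (15, 4, 6)
T2 translate by (6, 1, -5): (15, 4, 6) → (21, 5, 1)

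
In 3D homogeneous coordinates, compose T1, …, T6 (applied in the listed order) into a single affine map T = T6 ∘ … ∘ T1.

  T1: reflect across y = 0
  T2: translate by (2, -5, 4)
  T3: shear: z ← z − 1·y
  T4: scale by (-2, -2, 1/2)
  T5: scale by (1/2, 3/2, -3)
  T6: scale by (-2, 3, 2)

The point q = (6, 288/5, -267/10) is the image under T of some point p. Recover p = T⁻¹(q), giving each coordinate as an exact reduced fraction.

p = (1, 7/5, -3/2)

T1 = [1 0 0 0; 0 -1 0 0; 0 0 1 0; 0 0 0 1]
T2·T1 = [1 0 0 2; 0 -1 0 -5; 0 0 1 4; 0 0 0 1]
T3·…·T1 = [1 0 0 2; 0 -1 0 -5; 0 1 1 9; 0 0 0 1]
T4·…·T1 = [-2 0 0 -4; 0 2 0 10; 0 1/2 1/2 9/2; 0 0 0 1]
T5·…·T1 = [-1 0 0 -2; 0 3 0 15; 0 -3/2 -3/2 -27/2; 0 0 0 1]
T6·…·T1 = [2 0 0 4; 0 9 0 45; 0 -3 -3 -27; 0 0 0 1]
det M = -54; M⁻¹ = [1/2 0 0 -2; 0 1/9 0 -5; 0 -1/9 -1/3 -4; 0 0 0 1]
M⁻¹ · (6, 288/5, -267/10)ᵀ = (1, 7/5, -3/2)ᵀ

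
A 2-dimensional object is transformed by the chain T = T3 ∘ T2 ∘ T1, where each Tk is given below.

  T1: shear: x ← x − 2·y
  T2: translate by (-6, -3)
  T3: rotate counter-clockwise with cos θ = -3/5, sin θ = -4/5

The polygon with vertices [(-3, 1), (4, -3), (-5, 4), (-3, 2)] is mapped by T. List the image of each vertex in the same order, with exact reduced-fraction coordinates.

T1 shear: x ← x − 2·y: (-3, 1) → (-5, 1); (4, -3) → (10, -3); (-5, 4) → (-13, 4); (-3, 2) → (-7, 2)
T2 translate by (-6, -3): (-5, 1) → (-11, -2); (10, -3) → (4, -6); (-13, 4) → (-19, 1); (-7, 2) → (-13, -1)
T3 rotate counter-clockwise with cos θ = -3/5, sin θ = -4/5: (-11, -2) → (5, 10); (4, -6) → (-36/5, 2/5); (-19, 1) → (61/5, 73/5); (-13, -1) → (7, 11)

image vertices: (5, 10), (-36/5, 2/5), (61/5, 73/5), (7, 11)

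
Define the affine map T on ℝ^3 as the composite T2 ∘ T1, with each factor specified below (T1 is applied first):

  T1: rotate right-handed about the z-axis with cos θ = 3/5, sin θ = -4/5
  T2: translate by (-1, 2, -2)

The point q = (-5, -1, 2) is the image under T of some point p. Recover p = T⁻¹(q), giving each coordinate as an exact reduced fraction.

T1 = [3/5 4/5 0 0; -4/5 3/5 0 0; 0 0 1 0; 0 0 0 1]
T2·T1 = [3/5 4/5 0 -1; -4/5 3/5 0 2; 0 0 1 -2; 0 0 0 1]
det M = 1; M⁻¹ = [3/5 -4/5 0 11/5; 4/5 3/5 0 -2/5; 0 0 1 2; 0 0 0 1]
M⁻¹ · (-5, -1, 2)ᵀ = (0, -5, 4)ᵀ

p = (0, -5, 4)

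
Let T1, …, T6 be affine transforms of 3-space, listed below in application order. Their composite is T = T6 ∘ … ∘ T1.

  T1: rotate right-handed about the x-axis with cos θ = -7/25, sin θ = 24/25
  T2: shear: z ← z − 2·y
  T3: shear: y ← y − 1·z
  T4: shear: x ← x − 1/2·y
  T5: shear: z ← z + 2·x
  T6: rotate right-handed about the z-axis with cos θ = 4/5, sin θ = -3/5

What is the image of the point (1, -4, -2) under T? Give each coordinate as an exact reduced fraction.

T(p) = (82/25, 326/25, -494/25)

T1 rotate right-handed about the x-axis with cos θ = -7/25, sin θ = 24/25: (1, -4, -2) → (1, 76/25, -82/25)
T2 shear: z ← z − 2·y: (1, 76/25, -82/25) → (1, 76/25, -234/25)
T3 shear: y ← y − 1·z: (1, 76/25, -234/25) → (1, 62/5, -234/25)
T4 shear: x ← x − 1/2·y: (1, 62/5, -234/25) → (-26/5, 62/5, -234/25)
T5 shear: z ← z + 2·x: (-26/5, 62/5, -234/25) → (-26/5, 62/5, -494/25)
T6 rotate right-handed about the z-axis with cos θ = 4/5, sin θ = -3/5: (-26/5, 62/5, -494/25) → (82/25, 326/25, -494/25)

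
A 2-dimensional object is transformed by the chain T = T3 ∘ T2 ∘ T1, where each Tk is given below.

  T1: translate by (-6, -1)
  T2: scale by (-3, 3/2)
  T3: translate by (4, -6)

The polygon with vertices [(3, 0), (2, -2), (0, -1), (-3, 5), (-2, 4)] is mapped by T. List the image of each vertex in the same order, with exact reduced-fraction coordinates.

image vertices: (13, -15/2), (16, -21/2), (22, -9), (31, 0), (28, -3/2)

T1 translate by (-6, -1): (3, 0) → (-3, -1); (2, -2) → (-4, -3); (0, -1) → (-6, -2); (-3, 5) → (-9, 4); (-2, 4) → (-8, 3)
T2 scale by (-3, 3/2): (-3, -1) → (9, -3/2); (-4, -3) → (12, -9/2); (-6, -2) → (18, -3); (-9, 4) → (27, 6); (-8, 3) → (24, 9/2)
T3 translate by (4, -6): (9, -3/2) → (13, -15/2); (12, -9/2) → (16, -21/2); (18, -3) → (22, -9); (27, 6) → (31, 0); (24, 9/2) → (28, -3/2)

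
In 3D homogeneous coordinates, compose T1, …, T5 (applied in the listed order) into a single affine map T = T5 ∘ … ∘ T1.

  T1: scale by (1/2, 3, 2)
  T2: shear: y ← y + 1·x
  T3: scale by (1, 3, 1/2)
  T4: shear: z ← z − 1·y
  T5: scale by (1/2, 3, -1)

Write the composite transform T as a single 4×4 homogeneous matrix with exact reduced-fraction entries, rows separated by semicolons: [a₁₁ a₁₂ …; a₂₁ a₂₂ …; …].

T1 = [1/2 0 0 0; 0 3 0 0; 0 0 2 0; 0 0 0 1]
T2·T1 = [1/2 0 0 0; 1/2 3 0 0; 0 0 2 0; 0 0 0 1]
T3·…·T1 = [1/2 0 0 0; 3/2 9 0 0; 0 0 1 0; 0 0 0 1]
T4·…·T1 = [1/2 0 0 0; 3/2 9 0 0; -3/2 -9 1 0; 0 0 0 1]
T5·…·T1 = [1/4 0 0 0; 9/2 27 0 0; 3/2 9 -1 0; 0 0 0 1]

T = [1/4 0 0 0; 9/2 27 0 0; 3/2 9 -1 0; 0 0 0 1]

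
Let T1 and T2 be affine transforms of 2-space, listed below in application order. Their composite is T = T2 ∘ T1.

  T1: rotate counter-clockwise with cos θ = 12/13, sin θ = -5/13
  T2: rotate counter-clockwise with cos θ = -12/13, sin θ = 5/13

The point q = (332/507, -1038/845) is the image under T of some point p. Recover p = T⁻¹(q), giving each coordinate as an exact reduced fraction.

p = (-4/3, 2/5)

T1 = [12/13 5/13 0; -5/13 12/13 0; 0 0 1]
T2·T1 = [-119/169 -120/169 0; 120/169 -119/169 0; 0 0 1]
det M = 1; M⁻¹ = [-119/169 120/169 0; -120/169 -119/169 0; 0 0 1]
M⁻¹ · (332/507, -1038/845)ᵀ = (-4/3, 2/5)ᵀ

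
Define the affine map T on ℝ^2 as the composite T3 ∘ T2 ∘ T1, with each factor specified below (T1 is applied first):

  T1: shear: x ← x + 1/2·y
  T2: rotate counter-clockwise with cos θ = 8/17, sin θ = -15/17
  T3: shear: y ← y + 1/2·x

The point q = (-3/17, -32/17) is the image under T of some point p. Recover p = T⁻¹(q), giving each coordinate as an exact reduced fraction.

T1 = [1 1/2 0; 0 1 0; 0 0 1]
T2·T1 = [8/17 19/17 0; -15/17 1/34 0; 0 0 1]
T3·…·T1 = [8/17 19/17 0; -11/17 10/17 0; 0 0 1]
det M = 1; M⁻¹ = [10/17 -19/17 0; 11/17 8/17 0; 0 0 1]
M⁻¹ · (-3/17, -32/17)ᵀ = (2, -1)ᵀ

p = (2, -1)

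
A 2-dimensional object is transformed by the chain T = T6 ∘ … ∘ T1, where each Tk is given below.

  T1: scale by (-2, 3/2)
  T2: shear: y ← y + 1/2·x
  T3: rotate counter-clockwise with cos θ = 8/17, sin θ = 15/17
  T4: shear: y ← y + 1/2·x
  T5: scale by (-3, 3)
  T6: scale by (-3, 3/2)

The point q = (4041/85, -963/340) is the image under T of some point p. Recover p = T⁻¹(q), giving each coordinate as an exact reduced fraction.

p = (1/5, -4)

T1 = [-2 0 0; 0 3/2 0; 0 0 1]
T2·T1 = [-2 0 0; -1 3/2 0; 0 0 1]
T3·…·T1 = [-1/17 -45/34 0; -38/17 12/17 0; 0 0 1]
T4·…·T1 = [-1/17 -45/34 0; -77/34 3/68 0; 0 0 1]
T5·…·T1 = [3/17 135/34 0; -231/34 9/68 0; 0 0 1]
T6·…·T1 = [-9/17 -405/34 0; -693/68 27/136 0; 0 0 1]
det M = -243/2; M⁻¹ = [-1/612 -5/51 0; -77/918 2/459 0; 0 0 1]
M⁻¹ · (4041/85, -963/340)ᵀ = (1/5, -4)ᵀ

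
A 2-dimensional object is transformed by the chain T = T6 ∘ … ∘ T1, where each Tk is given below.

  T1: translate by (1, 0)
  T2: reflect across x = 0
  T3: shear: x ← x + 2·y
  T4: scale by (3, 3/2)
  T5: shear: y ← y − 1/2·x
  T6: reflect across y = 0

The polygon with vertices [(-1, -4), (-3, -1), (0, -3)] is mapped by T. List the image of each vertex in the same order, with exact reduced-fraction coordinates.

T1 translate by (1, 0): (-1, -4) → (0, -4); (-3, -1) → (-2, -1); (0, -3) → (1, -3)
T2 reflect across x = 0: (0, -4) → (0, -4); (-2, -1) → (2, -1); (1, -3) → (-1, -3)
T3 shear: x ← x + 2·y: (0, -4) → (-8, -4); (2, -1) → (0, -1); (-1, -3) → (-7, -3)
T4 scale by (3, 3/2): (-8, -4) → (-24, -6); (0, -1) → (0, -3/2); (-7, -3) → (-21, -9/2)
T5 shear: y ← y − 1/2·x: (-24, -6) → (-24, 6); (0, -3/2) → (0, -3/2); (-21, -9/2) → (-21, 6)
T6 reflect across y = 0: (-24, 6) → (-24, -6); (0, -3/2) → (0, 3/2); (-21, 6) → (-21, -6)

image vertices: (-24, -6), (0, 3/2), (-21, -6)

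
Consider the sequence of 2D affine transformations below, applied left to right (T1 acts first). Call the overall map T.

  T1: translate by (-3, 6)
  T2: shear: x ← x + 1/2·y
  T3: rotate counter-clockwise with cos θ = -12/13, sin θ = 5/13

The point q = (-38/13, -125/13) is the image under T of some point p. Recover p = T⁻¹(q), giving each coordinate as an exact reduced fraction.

T1 = [1 0 -3; 0 1 6; 0 0 1]
T2·T1 = [1 1/2 0; 0 1 6; 0 0 1]
T3·…·T1 = [-12/13 -11/13 -30/13; 5/13 -19/26 -72/13; 0 0 1]
det M = 1; M⁻¹ = [-19/26 11/13 3; -5/13 -12/13 -6; 0 0 1]
M⁻¹ · (-38/13, -125/13)ᵀ = (-3, 4)ᵀ

p = (-3, 4)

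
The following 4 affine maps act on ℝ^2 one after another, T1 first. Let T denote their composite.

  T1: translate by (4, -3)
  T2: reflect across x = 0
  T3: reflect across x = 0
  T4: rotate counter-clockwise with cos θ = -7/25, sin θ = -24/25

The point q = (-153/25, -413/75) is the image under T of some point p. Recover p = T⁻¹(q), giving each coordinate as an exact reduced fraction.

p = (3, -4/3)

T1 = [1 0 4; 0 1 -3; 0 0 1]
T2·T1 = [-1 0 -4; 0 1 -3; 0 0 1]
T3·…·T1 = [1 0 4; 0 1 -3; 0 0 1]
T4·…·T1 = [-7/25 24/25 -4; -24/25 -7/25 -3; 0 0 1]
det M = 1; M⁻¹ = [-7/25 -24/25 -4; 24/25 -7/25 3; 0 0 1]
M⁻¹ · (-153/25, -413/75)ᵀ = (3, -4/3)ᵀ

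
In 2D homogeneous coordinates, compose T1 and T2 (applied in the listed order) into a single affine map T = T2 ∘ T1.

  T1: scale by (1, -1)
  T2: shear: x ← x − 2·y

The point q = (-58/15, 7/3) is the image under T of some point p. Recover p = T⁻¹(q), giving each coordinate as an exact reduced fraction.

T1 = [1 0 0; 0 -1 0; 0 0 1]
T2·T1 = [1 2 0; 0 -1 0; 0 0 1]
det M = -1; M⁻¹ = [1 2 0; 0 -1 0; 0 0 1]
M⁻¹ · (-58/15, 7/3)ᵀ = (4/5, -7/3)ᵀ

p = (4/5, -7/3)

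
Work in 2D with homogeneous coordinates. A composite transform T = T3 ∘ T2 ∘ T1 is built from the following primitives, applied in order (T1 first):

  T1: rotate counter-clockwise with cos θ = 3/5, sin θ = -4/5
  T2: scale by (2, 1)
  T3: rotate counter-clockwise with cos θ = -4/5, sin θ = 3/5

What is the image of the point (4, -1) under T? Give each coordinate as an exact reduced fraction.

T(p) = (-7/25, 124/25)

T1 rotate counter-clockwise with cos θ = 3/5, sin θ = -4/5: (4, -1) → (8/5, -19/5)
T2 scale by (2, 1): (8/5, -19/5) → (16/5, -19/5)
T3 rotate counter-clockwise with cos θ = -4/5, sin θ = 3/5: (16/5, -19/5) → (-7/25, 124/25)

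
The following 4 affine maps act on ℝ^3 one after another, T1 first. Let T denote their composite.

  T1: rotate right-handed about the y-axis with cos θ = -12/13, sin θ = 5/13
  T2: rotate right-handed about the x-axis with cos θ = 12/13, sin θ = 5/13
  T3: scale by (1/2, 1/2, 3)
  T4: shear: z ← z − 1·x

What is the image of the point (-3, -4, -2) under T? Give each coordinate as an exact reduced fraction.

T(p) = (1, -63/26, 35/13)

T1 rotate right-handed about the y-axis with cos θ = -12/13, sin θ = 5/13: (-3, -4, -2) → (2, -4, 3)
T2 rotate right-handed about the x-axis with cos θ = 12/13, sin θ = 5/13: (2, -4, 3) → (2, -63/13, 16/13)
T3 scale by (1/2, 1/2, 3): (2, -63/13, 16/13) → (1, -63/26, 48/13)
T4 shear: z ← z − 1·x: (1, -63/26, 48/13) → (1, -63/26, 35/13)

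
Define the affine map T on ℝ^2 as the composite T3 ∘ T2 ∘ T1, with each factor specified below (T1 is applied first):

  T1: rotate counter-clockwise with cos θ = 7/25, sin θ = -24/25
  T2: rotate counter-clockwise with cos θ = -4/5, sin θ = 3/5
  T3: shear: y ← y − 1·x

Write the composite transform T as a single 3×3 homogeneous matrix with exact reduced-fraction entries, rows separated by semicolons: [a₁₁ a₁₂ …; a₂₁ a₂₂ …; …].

T = [44/125 -117/125 0; 73/125 161/125 0; 0 0 1]

T1 = [7/25 24/25 0; -24/25 7/25 0; 0 0 1]
T2·T1 = [44/125 -117/125 0; 117/125 44/125 0; 0 0 1]
T3·…·T1 = [44/125 -117/125 0; 73/125 161/125 0; 0 0 1]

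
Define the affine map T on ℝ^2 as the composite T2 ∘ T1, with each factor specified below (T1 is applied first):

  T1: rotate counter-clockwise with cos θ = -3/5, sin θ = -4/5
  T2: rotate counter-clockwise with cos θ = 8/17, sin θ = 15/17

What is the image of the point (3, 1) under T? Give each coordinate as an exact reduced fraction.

T1 rotate counter-clockwise with cos θ = -3/5, sin θ = -4/5: (3, 1) → (-1, -3)
T2 rotate counter-clockwise with cos θ = 8/17, sin θ = 15/17: (-1, -3) → (37/17, -39/17)

T(p) = (37/17, -39/17)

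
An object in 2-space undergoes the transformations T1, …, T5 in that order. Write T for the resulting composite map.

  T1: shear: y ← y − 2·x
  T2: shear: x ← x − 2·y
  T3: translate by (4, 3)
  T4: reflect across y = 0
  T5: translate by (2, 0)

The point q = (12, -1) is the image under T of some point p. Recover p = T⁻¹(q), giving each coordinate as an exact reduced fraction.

T1 = [1 0 0; -2 1 0; 0 0 1]
T2·T1 = [5 -2 0; -2 1 0; 0 0 1]
T3·…·T1 = [5 -2 4; -2 1 3; 0 0 1]
T4·…·T1 = [5 -2 4; 2 -1 -3; 0 0 1]
T5·…·T1 = [5 -2 6; 2 -1 -3; 0 0 1]
det M = -1; M⁻¹ = [1 -2 -12; 2 -5 -27; 0 0 1]
M⁻¹ · (12, -1)ᵀ = (2, 2)ᵀ

p = (2, 2)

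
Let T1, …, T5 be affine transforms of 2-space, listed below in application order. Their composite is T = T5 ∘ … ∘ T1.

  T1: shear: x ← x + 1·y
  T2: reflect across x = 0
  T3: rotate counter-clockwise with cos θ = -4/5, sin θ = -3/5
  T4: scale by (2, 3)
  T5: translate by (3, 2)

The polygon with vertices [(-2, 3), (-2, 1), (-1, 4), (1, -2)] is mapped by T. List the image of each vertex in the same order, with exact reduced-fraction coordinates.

T1 shear: x ← x + 1·y: (-2, 3) → (1, 3); (-2, 1) → (-1, 1); (-1, 4) → (3, 4); (1, -2) → (-1, -2)
T2 reflect across x = 0: (1, 3) → (-1, 3); (-1, 1) → (1, 1); (3, 4) → (-3, 4); (-1, -2) → (1, -2)
T3 rotate counter-clockwise with cos θ = -4/5, sin θ = -3/5: (-1, 3) → (13/5, -9/5); (1, 1) → (-1/5, -7/5); (-3, 4) → (24/5, -7/5); (1, -2) → (-2, 1)
T4 scale by (2, 3): (13/5, -9/5) → (26/5, -27/5); (-1/5, -7/5) → (-2/5, -21/5); (24/5, -7/5) → (48/5, -21/5); (-2, 1) → (-4, 3)
T5 translate by (3, 2): (26/5, -27/5) → (41/5, -17/5); (-2/5, -21/5) → (13/5, -11/5); (48/5, -21/5) → (63/5, -11/5); (-4, 3) → (-1, 5)

image vertices: (41/5, -17/5), (13/5, -11/5), (63/5, -11/5), (-1, 5)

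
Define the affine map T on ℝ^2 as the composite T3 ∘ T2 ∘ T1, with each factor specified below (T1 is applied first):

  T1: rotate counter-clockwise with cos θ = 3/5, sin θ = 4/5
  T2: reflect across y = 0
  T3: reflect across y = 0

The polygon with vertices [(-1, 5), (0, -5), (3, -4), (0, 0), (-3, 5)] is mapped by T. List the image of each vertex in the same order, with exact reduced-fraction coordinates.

T1 rotate counter-clockwise with cos θ = 3/5, sin θ = 4/5: (-1, 5) → (-23/5, 11/5); (0, -5) → (4, -3); (3, -4) → (5, 0); (0, 0) → (0, 0); (-3, 5) → (-29/5, 3/5)
T2 reflect across y = 0: (-23/5, 11/5) → (-23/5, -11/5); (4, -3) → (4, 3); (5, 0) → (5, 0); (0, 0) → (0, 0); (-29/5, 3/5) → (-29/5, -3/5)
T3 reflect across y = 0: (-23/5, -11/5) → (-23/5, 11/5); (4, 3) → (4, -3); (5, 0) → (5, 0); (0, 0) → (0, 0); (-29/5, -3/5) → (-29/5, 3/5)

image vertices: (-23/5, 11/5), (4, -3), (5, 0), (0, 0), (-29/5, 3/5)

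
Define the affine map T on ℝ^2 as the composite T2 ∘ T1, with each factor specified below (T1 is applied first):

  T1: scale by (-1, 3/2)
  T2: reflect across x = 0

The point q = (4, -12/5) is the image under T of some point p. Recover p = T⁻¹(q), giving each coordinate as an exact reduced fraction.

T1 = [-1 0 0; 0 3/2 0; 0 0 1]
T2·T1 = [1 0 0; 0 3/2 0; 0 0 1]
det M = 3/2; M⁻¹ = [1 0 0; 0 2/3 0; 0 0 1]
M⁻¹ · (4, -12/5)ᵀ = (4, -8/5)ᵀ

p = (4, -8/5)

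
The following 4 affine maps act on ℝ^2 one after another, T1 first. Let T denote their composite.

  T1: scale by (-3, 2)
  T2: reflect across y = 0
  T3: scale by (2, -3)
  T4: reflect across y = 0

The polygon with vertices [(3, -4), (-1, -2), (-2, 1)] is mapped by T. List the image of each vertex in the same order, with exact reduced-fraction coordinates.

image vertices: (-18, 24), (6, 12), (12, -6)

T1 scale by (-3, 2): (3, -4) → (-9, -8); (-1, -2) → (3, -4); (-2, 1) → (6, 2)
T2 reflect across y = 0: (-9, -8) → (-9, 8); (3, -4) → (3, 4); (6, 2) → (6, -2)
T3 scale by (2, -3): (-9, 8) → (-18, -24); (3, 4) → (6, -12); (6, -2) → (12, 6)
T4 reflect across y = 0: (-18, -24) → (-18, 24); (6, -12) → (6, 12); (12, 6) → (12, -6)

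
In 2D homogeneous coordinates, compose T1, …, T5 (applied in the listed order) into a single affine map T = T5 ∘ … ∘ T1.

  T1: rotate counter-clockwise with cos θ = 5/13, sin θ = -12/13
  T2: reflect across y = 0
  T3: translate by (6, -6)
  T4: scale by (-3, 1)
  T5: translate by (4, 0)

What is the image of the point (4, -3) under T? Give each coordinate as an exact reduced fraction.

T(p) = (-134/13, -15/13)

T1 rotate counter-clockwise with cos θ = 5/13, sin θ = -12/13: (4, -3) → (-16/13, -63/13)
T2 reflect across y = 0: (-16/13, -63/13) → (-16/13, 63/13)
T3 translate by (6, -6): (-16/13, 63/13) → (62/13, -15/13)
T4 scale by (-3, 1): (62/13, -15/13) → (-186/13, -15/13)
T5 translate by (4, 0): (-186/13, -15/13) → (-134/13, -15/13)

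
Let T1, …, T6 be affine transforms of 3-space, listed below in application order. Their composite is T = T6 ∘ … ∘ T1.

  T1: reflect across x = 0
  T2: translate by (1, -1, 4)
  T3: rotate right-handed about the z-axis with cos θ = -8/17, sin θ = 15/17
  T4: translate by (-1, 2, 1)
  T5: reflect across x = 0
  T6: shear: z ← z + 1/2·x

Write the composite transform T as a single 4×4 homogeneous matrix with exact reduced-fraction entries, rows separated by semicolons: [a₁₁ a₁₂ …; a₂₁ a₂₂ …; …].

T = [-8/17 15/17 0 10/17; -15/17 -8/17 0 57/17; -4/17 15/34 1 90/17; 0 0 0 1]

T1 = [-1 0 0 0; 0 1 0 0; 0 0 1 0; 0 0 0 1]
T2·T1 = [-1 0 0 1; 0 1 0 -1; 0 0 1 4; 0 0 0 1]
T3·…·T1 = [8/17 -15/17 0 7/17; -15/17 -8/17 0 23/17; 0 0 1 4; 0 0 0 1]
T4·…·T1 = [8/17 -15/17 0 -10/17; -15/17 -8/17 0 57/17; 0 0 1 5; 0 0 0 1]
T5·…·T1 = [-8/17 15/17 0 10/17; -15/17 -8/17 0 57/17; 0 0 1 5; 0 0 0 1]
T6·…·T1 = [-8/17 15/17 0 10/17; -15/17 -8/17 0 57/17; -4/17 15/34 1 90/17; 0 0 0 1]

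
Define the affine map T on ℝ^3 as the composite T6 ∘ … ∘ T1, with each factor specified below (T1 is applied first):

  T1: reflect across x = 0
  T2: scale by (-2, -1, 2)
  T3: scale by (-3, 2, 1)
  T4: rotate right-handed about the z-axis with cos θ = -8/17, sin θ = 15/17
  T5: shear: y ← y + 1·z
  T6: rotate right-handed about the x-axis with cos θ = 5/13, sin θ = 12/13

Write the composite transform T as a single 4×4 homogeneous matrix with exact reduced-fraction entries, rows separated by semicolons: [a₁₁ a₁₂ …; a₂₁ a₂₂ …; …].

T1 = [-1 0 0 0; 0 1 0 0; 0 0 1 0; 0 0 0 1]
T2·T1 = [2 0 0 0; 0 -1 0 0; 0 0 2 0; 0 0 0 1]
T3·…·T1 = [-6 0 0 0; 0 -2 0 0; 0 0 2 0; 0 0 0 1]
T4·…·T1 = [48/17 30/17 0 0; -90/17 16/17 0 0; 0 0 2 0; 0 0 0 1]
T5·…·T1 = [48/17 30/17 0 0; -90/17 16/17 2 0; 0 0 2 0; 0 0 0 1]
T6·…·T1 = [48/17 30/17 0 0; -450/221 80/221 -14/13 0; -1080/221 192/221 34/13 0; 0 0 0 1]

T = [48/17 30/17 0 0; -450/221 80/221 -14/13 0; -1080/221 192/221 34/13 0; 0 0 0 1]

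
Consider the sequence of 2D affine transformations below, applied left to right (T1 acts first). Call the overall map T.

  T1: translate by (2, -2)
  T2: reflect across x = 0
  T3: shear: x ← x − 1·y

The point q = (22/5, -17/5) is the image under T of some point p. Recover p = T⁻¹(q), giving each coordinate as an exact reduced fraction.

p = (-3, -7/5)

T1 = [1 0 2; 0 1 -2; 0 0 1]
T2·T1 = [-1 0 -2; 0 1 -2; 0 0 1]
T3·…·T1 = [-1 -1 0; 0 1 -2; 0 0 1]
det M = -1; M⁻¹ = [-1 -1 -2; 0 1 2; 0 0 1]
M⁻¹ · (22/5, -17/5)ᵀ = (-3, -7/5)ᵀ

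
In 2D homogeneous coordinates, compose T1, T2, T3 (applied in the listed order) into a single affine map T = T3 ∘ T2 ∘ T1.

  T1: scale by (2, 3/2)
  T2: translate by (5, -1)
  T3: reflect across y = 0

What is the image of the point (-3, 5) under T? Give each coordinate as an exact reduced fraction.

T1 scale by (2, 3/2): (-3, 5) → (-6, 15/2)
T2 translate by (5, -1): (-6, 15/2) → (-1, 13/2)
T3 reflect across y = 0: (-1, 13/2) → (-1, -13/2)

T(p) = (-1, -13/2)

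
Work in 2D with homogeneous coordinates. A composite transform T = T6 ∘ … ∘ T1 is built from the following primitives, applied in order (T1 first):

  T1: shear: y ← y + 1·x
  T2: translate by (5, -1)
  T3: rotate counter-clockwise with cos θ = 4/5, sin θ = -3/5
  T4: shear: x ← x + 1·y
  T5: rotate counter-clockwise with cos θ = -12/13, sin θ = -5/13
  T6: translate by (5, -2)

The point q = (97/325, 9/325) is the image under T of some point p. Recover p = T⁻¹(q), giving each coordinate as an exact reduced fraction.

p = (3, -3/5)

T1 = [1 0 0; 1 1 0; 0 0 1]
T2·T1 = [1 0 5; 1 1 -1; 0 0 1]
T3·…·T1 = [7/5 3/5 17/5; 1/5 4/5 -19/5; 0 0 1]
T4·…·T1 = [8/5 7/5 -2/5; 1/5 4/5 -19/5; 0 0 1]
T5·…·T1 = [-7/5 -64/65 -71/65; -4/5 -83/65 238/65; 0 0 1]
T6·…·T1 = [-7/5 -64/65 254/65; -4/5 -83/65 108/65; 0 0 1]
det M = 1; M⁻¹ = [-83/65 64/65 218/65; 4/5 -7/5 -4/5; 0 0 1]
M⁻¹ · (97/325, 9/325)ᵀ = (3, -3/5)ᵀ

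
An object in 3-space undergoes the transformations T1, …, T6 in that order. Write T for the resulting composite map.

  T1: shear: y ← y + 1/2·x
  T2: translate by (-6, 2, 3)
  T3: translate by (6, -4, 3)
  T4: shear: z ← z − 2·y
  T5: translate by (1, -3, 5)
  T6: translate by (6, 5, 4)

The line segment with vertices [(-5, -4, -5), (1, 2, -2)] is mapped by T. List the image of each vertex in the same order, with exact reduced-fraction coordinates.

T1 shear: y ← y + 1/2·x: (-5, -4, -5) → (-5, -13/2, -5); (1, 2, -2) → (1, 5/2, -2)
T2 translate by (-6, 2, 3): (-5, -13/2, -5) → (-11, -9/2, -2); (1, 5/2, -2) → (-5, 9/2, 1)
T3 translate by (6, -4, 3): (-11, -9/2, -2) → (-5, -17/2, 1); (-5, 9/2, 1) → (1, 1/2, 4)
T4 shear: z ← z − 2·y: (-5, -17/2, 1) → (-5, -17/2, 18); (1, 1/2, 4) → (1, 1/2, 3)
T5 translate by (1, -3, 5): (-5, -17/2, 18) → (-4, -23/2, 23); (1, 1/2, 3) → (2, -5/2, 8)
T6 translate by (6, 5, 4): (-4, -23/2, 23) → (2, -13/2, 27); (2, -5/2, 8) → (8, 5/2, 12)

image vertices: (2, -13/2, 27), (8, 5/2, 12)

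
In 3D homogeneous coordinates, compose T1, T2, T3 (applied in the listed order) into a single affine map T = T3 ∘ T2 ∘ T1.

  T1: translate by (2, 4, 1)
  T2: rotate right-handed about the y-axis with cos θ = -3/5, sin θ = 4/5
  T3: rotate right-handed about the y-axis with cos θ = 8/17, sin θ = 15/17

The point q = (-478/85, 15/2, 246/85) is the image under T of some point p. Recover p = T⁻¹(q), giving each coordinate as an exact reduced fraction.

T1 = [1 0 0 2; 0 1 0 4; 0 0 1 1; 0 0 0 1]
T2·T1 = [-3/5 0 4/5 -2/5; 0 1 0 4; -4/5 0 -3/5 -11/5; 0 0 0 1]
T3·…·T1 = [-84/85 0 -13/85 -181/85; 0 1 0 4; 13/85 0 -84/85 -58/85; 0 0 0 1]
det M = 1; M⁻¹ = [-84/85 0 13/85 -2; 0 1 0 -4; -13/85 0 -84/85 -1; 0 0 0 1]
M⁻¹ · (-478/85, 15/2, 246/85)ᵀ = (4, 7/2, -3)ᵀ

p = (4, 7/2, -3)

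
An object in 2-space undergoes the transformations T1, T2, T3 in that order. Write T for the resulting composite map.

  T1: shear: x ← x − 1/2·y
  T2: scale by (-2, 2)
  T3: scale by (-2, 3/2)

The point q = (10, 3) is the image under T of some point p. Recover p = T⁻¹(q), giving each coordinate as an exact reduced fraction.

p = (3, 1)

T1 = [1 -1/2 0; 0 1 0; 0 0 1]
T2·T1 = [-2 1 0; 0 2 0; 0 0 1]
T3·…·T1 = [4 -2 0; 0 3 0; 0 0 1]
det M = 12; M⁻¹ = [1/4 1/6 0; 0 1/3 0; 0 0 1]
M⁻¹ · (10, 3)ᵀ = (3, 1)ᵀ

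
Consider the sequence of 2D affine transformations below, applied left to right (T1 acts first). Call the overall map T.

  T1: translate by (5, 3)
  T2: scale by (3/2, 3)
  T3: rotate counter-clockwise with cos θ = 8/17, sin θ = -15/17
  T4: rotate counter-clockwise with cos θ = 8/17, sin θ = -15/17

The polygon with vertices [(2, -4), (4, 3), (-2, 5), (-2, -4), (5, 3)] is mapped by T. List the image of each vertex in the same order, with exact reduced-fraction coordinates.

T1 translate by (5, 3): (2, -4) → (7, -1); (4, 3) → (9, 6); (-2, 5) → (3, 8); (-2, -4) → (3, -1); (5, 3) → (10, 6)
T2 scale by (3/2, 3): (7, -1) → (21/2, -3); (9, 6) → (27/2, 18); (3, 8) → (9/2, 24); (3, -1) → (9/2, -3); (10, 6) → (15, 18)
T3 rotate counter-clockwise with cos θ = 8/17, sin θ = -15/17: (21/2, -3) → (39/17, -363/34); (27/2, 18) → (378/17, -117/34); (9/2, 24) → (396/17, 249/34); (9/2, -3) → (-9/17, -183/34); (15, 18) → (390/17, -81/17)
T4 rotate counter-clockwise with cos θ = 8/17, sin θ = -15/17: (39/17, -363/34) → (-4821/578, -2037/289); (378/17, -117/34) → (4293/578, -6138/289); (396/17, 249/34) → (10071/578, -4944/289); (-9/17, -183/34) → (-2889/578, -597/289); (390/17, -81/17) → (1905/289, -6498/289)

image vertices: (-4821/578, -2037/289), (4293/578, -6138/289), (10071/578, -4944/289), (-2889/578, -597/289), (1905/289, -6498/289)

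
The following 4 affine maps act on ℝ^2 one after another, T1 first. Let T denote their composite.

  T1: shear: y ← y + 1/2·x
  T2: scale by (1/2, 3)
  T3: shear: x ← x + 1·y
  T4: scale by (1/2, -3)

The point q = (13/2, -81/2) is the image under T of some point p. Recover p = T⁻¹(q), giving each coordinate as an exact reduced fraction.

T1 = [1 0 0; 1/2 1 0; 0 0 1]
T2·T1 = [1/2 0 0; 3/2 3 0; 0 0 1]
T3·…·T1 = [2 3 0; 3/2 3 0; 0 0 1]
T4·…·T1 = [1 3/2 0; -9/2 -9 0; 0 0 1]
det M = -9/4; M⁻¹ = [4 2/3 0; -2 -4/9 0; 0 0 1]
M⁻¹ · (13/2, -81/2)ᵀ = (-1, 5)ᵀ

p = (-1, 5)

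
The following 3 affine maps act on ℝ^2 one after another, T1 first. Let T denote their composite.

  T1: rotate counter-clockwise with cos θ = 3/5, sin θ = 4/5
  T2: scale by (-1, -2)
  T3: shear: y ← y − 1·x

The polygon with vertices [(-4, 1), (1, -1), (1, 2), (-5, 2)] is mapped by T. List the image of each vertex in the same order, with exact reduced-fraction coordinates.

T1 rotate counter-clockwise with cos θ = 3/5, sin θ = 4/5: (-4, 1) → (-16/5, -13/5); (1, -1) → (7/5, 1/5); (1, 2) → (-1, 2); (-5, 2) → (-23/5, -14/5)
T2 scale by (-1, -2): (-16/5, -13/5) → (16/5, 26/5); (7/5, 1/5) → (-7/5, -2/5); (-1, 2) → (1, -4); (-23/5, -14/5) → (23/5, 28/5)
T3 shear: y ← y − 1·x: (16/5, 26/5) → (16/5, 2); (-7/5, -2/5) → (-7/5, 1); (1, -4) → (1, -5); (23/5, 28/5) → (23/5, 1)

image vertices: (16/5, 2), (-7/5, 1), (1, -5), (23/5, 1)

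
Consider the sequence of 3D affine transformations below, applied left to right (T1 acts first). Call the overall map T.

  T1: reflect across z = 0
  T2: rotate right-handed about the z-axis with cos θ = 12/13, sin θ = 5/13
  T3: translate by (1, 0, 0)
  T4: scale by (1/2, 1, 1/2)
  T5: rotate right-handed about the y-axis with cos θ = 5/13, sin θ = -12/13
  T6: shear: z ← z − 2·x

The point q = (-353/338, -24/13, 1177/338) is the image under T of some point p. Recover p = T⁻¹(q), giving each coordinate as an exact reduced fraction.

T1 = [1 0 0 0; 0 1 0 0; 0 0 -1 0; 0 0 0 1]
T2·T1 = [12/13 -5/13 0 0; 5/13 12/13 0 0; 0 0 -1 0; 0 0 0 1]
T3·…·T1 = [12/13 -5/13 0 1; 5/13 12/13 0 0; 0 0 -1 0; 0 0 0 1]
T4·…·T1 = [6/13 -5/26 0 1/2; 5/13 12/13 0 0; 0 0 -1/2 0; 0 0 0 1]
T5·…·T1 = [30/169 -25/338 6/13 5/26; 5/13 12/13 0 0; 72/169 -30/169 -5/26 6/13; 0 0 0 1]
T6·…·T1 = [30/169 -25/338 6/13 5/26; 5/13 12/13 0 0; 12/169 -5/169 -29/26 1/13; 0 0 0 1]
det M = -1/4; M⁻¹ = [696/169 5/13 288/169 -12/13; -290/169 12/13 -120/169 5/13; 4/13 0 -10/13 0; 0 0 0 1]
M⁻¹ · (-353/338, -24/13, 1177/338)ᵀ = (0, -2, -3)ᵀ

p = (0, -2, -3)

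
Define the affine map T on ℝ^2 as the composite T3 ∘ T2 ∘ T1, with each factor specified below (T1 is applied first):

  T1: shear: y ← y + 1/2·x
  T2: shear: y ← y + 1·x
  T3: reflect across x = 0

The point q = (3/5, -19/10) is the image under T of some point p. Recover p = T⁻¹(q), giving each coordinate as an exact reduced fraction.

p = (-3/5, -1)

T1 = [1 0 0; 1/2 1 0; 0 0 1]
T2·T1 = [1 0 0; 3/2 1 0; 0 0 1]
T3·…·T1 = [-1 0 0; 3/2 1 0; 0 0 1]
det M = -1; M⁻¹ = [-1 0 0; 3/2 1 0; 0 0 1]
M⁻¹ · (3/5, -19/10)ᵀ = (-3/5, -1)ᵀ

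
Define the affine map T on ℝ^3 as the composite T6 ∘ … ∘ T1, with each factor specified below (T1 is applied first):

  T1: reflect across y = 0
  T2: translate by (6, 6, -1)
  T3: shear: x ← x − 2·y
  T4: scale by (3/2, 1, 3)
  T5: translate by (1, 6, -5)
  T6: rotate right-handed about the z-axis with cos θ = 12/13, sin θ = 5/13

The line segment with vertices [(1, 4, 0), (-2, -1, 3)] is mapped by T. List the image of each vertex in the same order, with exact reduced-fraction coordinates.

image vertices: (2, 19/2, -8), (-233/13, 86/13, 1)

T1 reflect across y = 0: (1, 4, 0) → (1, -4, 0); (-2, -1, 3) → (-2, 1, 3)
T2 translate by (6, 6, -1): (1, -4, 0) → (7, 2, -1); (-2, 1, 3) → (4, 7, 2)
T3 shear: x ← x − 2·y: (7, 2, -1) → (3, 2, -1); (4, 7, 2) → (-10, 7, 2)
T4 scale by (3/2, 1, 3): (3, 2, -1) → (9/2, 2, -3); (-10, 7, 2) → (-15, 7, 6)
T5 translate by (1, 6, -5): (9/2, 2, -3) → (11/2, 8, -8); (-15, 7, 6) → (-14, 13, 1)
T6 rotate right-handed about the z-axis with cos θ = 12/13, sin θ = 5/13: (11/2, 8, -8) → (2, 19/2, -8); (-14, 13, 1) → (-233/13, 86/13, 1)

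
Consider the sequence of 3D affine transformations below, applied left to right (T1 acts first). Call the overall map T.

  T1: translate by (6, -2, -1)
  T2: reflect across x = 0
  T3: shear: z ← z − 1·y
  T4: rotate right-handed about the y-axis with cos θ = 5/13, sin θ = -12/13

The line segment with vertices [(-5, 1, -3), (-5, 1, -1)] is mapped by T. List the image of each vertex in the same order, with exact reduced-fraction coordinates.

T1 translate by (6, -2, -1): (-5, 1, -3) → (1, -1, -4); (-5, 1, -1) → (1, -1, -2)
T2 reflect across x = 0: (1, -1, -4) → (-1, -1, -4); (1, -1, -2) → (-1, -1, -2)
T3 shear: z ← z − 1·y: (-1, -1, -4) → (-1, -1, -3); (-1, -1, -2) → (-1, -1, -1)
T4 rotate right-handed about the y-axis with cos θ = 5/13, sin θ = -12/13: (-1, -1, -3) → (31/13, -1, -27/13); (-1, -1, -1) → (7/13, -1, -17/13)

image vertices: (31/13, -1, -27/13), (7/13, -1, -17/13)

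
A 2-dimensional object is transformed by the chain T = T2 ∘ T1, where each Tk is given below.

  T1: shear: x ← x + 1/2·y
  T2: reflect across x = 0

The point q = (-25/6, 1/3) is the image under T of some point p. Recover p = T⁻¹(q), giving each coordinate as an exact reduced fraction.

p = (4, 1/3)

T1 = [1 1/2 0; 0 1 0; 0 0 1]
T2·T1 = [-1 -1/2 0; 0 1 0; 0 0 1]
det M = -1; M⁻¹ = [-1 -1/2 0; 0 1 0; 0 0 1]
M⁻¹ · (-25/6, 1/3)ᵀ = (4, 1/3)ᵀ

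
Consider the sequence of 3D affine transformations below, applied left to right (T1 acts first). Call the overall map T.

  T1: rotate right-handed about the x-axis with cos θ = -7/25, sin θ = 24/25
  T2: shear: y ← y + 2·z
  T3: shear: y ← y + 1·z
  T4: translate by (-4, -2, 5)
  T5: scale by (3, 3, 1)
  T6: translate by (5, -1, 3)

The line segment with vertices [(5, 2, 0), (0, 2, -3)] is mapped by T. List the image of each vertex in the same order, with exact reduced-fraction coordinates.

image vertices: (8, 43/5, 248/25), (-7, 124/5, 269/25)

T1 rotate right-handed about the x-axis with cos θ = -7/25, sin θ = 24/25: (5, 2, 0) → (5, -14/25, 48/25); (0, 2, -3) → (0, 58/25, 69/25)
T2 shear: y ← y + 2·z: (5, -14/25, 48/25) → (5, 82/25, 48/25); (0, 58/25, 69/25) → (0, 196/25, 69/25)
T3 shear: y ← y + 1·z: (5, 82/25, 48/25) → (5, 26/5, 48/25); (0, 196/25, 69/25) → (0, 53/5, 69/25)
T4 translate by (-4, -2, 5): (5, 26/5, 48/25) → (1, 16/5, 173/25); (0, 53/5, 69/25) → (-4, 43/5, 194/25)
T5 scale by (3, 3, 1): (1, 16/5, 173/25) → (3, 48/5, 173/25); (-4, 43/5, 194/25) → (-12, 129/5, 194/25)
T6 translate by (5, -1, 3): (3, 48/5, 173/25) → (8, 43/5, 248/25); (-12, 129/5, 194/25) → (-7, 124/5, 269/25)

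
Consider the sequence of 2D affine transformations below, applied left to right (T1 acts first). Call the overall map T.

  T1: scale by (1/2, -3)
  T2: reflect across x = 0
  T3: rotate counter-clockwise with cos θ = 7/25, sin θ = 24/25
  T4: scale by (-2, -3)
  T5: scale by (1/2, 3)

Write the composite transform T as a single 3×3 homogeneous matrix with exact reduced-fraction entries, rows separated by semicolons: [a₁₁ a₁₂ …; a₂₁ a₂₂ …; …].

T = [7/50 -72/25 0; 108/25 189/25 0; 0 0 1]

T1 = [1/2 0 0; 0 -3 0; 0 0 1]
T2·T1 = [-1/2 0 0; 0 -3 0; 0 0 1]
T3·…·T1 = [-7/50 72/25 0; -12/25 -21/25 0; 0 0 1]
T4·…·T1 = [7/25 -144/25 0; 36/25 63/25 0; 0 0 1]
T5·…·T1 = [7/50 -72/25 0; 108/25 189/25 0; 0 0 1]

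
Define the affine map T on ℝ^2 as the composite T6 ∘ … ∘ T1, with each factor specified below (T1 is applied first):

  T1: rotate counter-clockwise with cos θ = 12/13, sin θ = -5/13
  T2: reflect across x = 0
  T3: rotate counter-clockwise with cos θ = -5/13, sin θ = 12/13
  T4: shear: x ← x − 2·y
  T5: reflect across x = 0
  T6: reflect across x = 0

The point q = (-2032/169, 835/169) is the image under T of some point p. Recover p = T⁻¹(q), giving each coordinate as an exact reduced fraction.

T1 = [12/13 5/13 0; -5/13 12/13 0; 0 0 1]
T2·T1 = [-12/13 -5/13 0; -5/13 12/13 0; 0 0 1]
T3·…·T1 = [120/169 -119/169 0; -119/169 -120/169 0; 0 0 1]
T4·…·T1 = [358/169 121/169 0; -119/169 -120/169 0; 0 0 1]
T5·…·T1 = [-358/169 -121/169 0; -119/169 -120/169 0; 0 0 1]
T6·…·T1 = [358/169 121/169 0; -119/169 -120/169 0; 0 0 1]
det M = -1; M⁻¹ = [120/169 121/169 0; -119/169 -358/169 0; 0 0 1]
M⁻¹ · (-2032/169, 835/169)ᵀ = (-5, -2)ᵀ

p = (-5, -2)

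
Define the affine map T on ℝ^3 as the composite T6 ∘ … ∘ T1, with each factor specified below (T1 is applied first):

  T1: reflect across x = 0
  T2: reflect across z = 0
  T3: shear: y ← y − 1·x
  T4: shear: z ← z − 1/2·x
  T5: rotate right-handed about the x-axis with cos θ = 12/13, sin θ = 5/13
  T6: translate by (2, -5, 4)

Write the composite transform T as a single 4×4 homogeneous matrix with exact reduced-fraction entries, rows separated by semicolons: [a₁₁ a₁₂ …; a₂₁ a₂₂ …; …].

T1 = [-1 0 0 0; 0 1 0 0; 0 0 1 0; 0 0 0 1]
T2·T1 = [-1 0 0 0; 0 1 0 0; 0 0 -1 0; 0 0 0 1]
T3·…·T1 = [-1 0 0 0; 1 1 0 0; 0 0 -1 0; 0 0 0 1]
T4·…·T1 = [-1 0 0 0; 1 1 0 0; 1/2 0 -1 0; 0 0 0 1]
T5·…·T1 = [-1 0 0 0; 19/26 12/13 5/13 0; 11/13 5/13 -12/13 0; 0 0 0 1]
T6·…·T1 = [-1 0 0 2; 19/26 12/13 5/13 -5; 11/13 5/13 -12/13 4; 0 0 0 1]

T = [-1 0 0 2; 19/26 12/13 5/13 -5; 11/13 5/13 -12/13 4; 0 0 0 1]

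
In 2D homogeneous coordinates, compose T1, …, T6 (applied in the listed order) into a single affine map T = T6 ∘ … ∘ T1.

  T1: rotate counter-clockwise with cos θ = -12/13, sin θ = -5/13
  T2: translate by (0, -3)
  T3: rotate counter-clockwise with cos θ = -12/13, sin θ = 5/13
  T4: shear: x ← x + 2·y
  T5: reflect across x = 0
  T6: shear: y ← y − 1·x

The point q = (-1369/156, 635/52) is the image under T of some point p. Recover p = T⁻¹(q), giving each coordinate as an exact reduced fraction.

p = (3/4, 2/3)

T1 = [-12/13 5/13 0; -5/13 -12/13 0; 0 0 1]
T2·T1 = [-12/13 5/13 0; -5/13 -12/13 -3; 0 0 1]
T3·…·T1 = [1 0 15/13; 0 1 36/13; 0 0 1]
T4·…·T1 = [1 2 87/13; 0 1 36/13; 0 0 1]
T5·…·T1 = [-1 -2 -87/13; 0 1 36/13; 0 0 1]
T6·…·T1 = [-1 -2 -87/13; 1 3 123/13; 0 0 1]
det M = -1; M⁻¹ = [-3 -2 -15/13; 1 1 -36/13; 0 0 1]
M⁻¹ · (-1369/156, 635/52)ᵀ = (3/4, 2/3)ᵀ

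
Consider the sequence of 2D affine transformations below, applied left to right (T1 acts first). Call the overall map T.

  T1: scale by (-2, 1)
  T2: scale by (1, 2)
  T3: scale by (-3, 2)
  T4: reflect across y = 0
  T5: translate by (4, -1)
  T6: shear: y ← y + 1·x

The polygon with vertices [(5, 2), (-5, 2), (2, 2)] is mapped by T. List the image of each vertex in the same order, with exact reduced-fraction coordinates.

T1 scale by (-2, 1): (5, 2) → (-10, 2); (-5, 2) → (10, 2); (2, 2) → (-4, 2)
T2 scale by (1, 2): (-10, 2) → (-10, 4); (10, 2) → (10, 4); (-4, 2) → (-4, 4)
T3 scale by (-3, 2): (-10, 4) → (30, 8); (10, 4) → (-30, 8); (-4, 4) → (12, 8)
T4 reflect across y = 0: (30, 8) → (30, -8); (-30, 8) → (-30, -8); (12, 8) → (12, -8)
T5 translate by (4, -1): (30, -8) → (34, -9); (-30, -8) → (-26, -9); (12, -8) → (16, -9)
T6 shear: y ← y + 1·x: (34, -9) → (34, 25); (-26, -9) → (-26, -35); (16, -9) → (16, 7)

image vertices: (34, 25), (-26, -35), (16, 7)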